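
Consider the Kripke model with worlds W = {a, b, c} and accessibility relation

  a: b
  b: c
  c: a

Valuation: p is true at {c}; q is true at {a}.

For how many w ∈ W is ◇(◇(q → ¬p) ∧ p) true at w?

a: successors {b}; ◇(q → ¬p) ∧ p there: b:F. ✗
b: successors {c}; ◇(q → ¬p) ∧ p there: c:T. ✓
c: successors {a}; ◇(q → ¬p) ∧ p there: a:F. ✗
Satisfying worlds: {b}.

1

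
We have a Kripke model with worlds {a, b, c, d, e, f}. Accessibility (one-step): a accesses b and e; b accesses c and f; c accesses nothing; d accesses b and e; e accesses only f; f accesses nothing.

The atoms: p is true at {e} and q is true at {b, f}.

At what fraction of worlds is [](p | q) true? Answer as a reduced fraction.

5/6

a: successors {b, e}; p | q there: b:T, e:T. ✓
b: successors {c, f}; p | q there: c:F, f:T. ✗
c: no successors, so [](p | q) holds vacuously. ✓
d: successors {b, e}; p | q there: b:T, e:T. ✓
e: successors {f}; p | q there: f:T. ✓
f: no successors, so [](p | q) holds vacuously. ✓
That's 5 of 6 worlds, so 5/6.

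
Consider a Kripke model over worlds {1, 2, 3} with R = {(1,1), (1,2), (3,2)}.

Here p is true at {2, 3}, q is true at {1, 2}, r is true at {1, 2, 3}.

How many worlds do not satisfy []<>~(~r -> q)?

2

1: successors {1, 2}; <>~(~r -> q) there: 1:F, 2:F. ✗
2: no successors, so []<>~(~r -> q) holds vacuously. ✓
3: successors {2}; <>~(~r -> q) there: 2:F. ✗
Satisfying worlds: {2}.
So []<>~(~r -> q) fails at the other 2 worlds.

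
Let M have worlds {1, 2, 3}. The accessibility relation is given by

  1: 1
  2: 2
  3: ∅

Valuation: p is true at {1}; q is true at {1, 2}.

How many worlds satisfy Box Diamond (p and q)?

1: successors {1}; Diamond (p and q) there: 1:T. ✓
2: successors {2}; Diamond (p and q) there: 2:F. ✗
3: no successors, so Box Diamond (p and q) holds vacuously. ✓
Satisfying worlds: {1, 3}.

2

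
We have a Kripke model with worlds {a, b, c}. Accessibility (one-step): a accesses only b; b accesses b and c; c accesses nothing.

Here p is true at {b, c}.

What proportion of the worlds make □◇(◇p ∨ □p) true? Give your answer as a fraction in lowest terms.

2/3

a: successors {b}; ◇(◇p ∨ □p) there: b:T. ✓
b: successors {b, c}; ◇(◇p ∨ □p) there: b:T, c:F. ✗
c: no successors, so □◇(◇p ∨ □p) holds vacuously. ✓
That's 2 of 3 worlds, so 2/3.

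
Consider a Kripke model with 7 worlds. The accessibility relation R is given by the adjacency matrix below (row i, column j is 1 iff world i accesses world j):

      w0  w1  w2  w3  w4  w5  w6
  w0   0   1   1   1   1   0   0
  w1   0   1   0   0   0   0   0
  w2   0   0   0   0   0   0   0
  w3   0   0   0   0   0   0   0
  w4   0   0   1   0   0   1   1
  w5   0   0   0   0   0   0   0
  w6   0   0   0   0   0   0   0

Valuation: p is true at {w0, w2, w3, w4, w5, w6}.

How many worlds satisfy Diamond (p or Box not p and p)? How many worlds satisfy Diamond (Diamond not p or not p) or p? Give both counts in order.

2 and 7

For Diamond (p or Box not p and p):
w0: successors {w1, w2, w3, w4}; p or Box not p and p there: w1:F, w2:T, w3:T, w4:T. ✓
w1: successors {w1}; p or Box not p and p there: w1:F. ✗
w2: no successors, so Diamond (p or Box not p and p) fails. ✗
w3: no successors, so Diamond (p or Box not p and p) fails. ✗
w4: successors {w2, w5, w6}; p or Box not p and p there: w2:T, w5:T, w6:T. ✓
w5: no successors, so Diamond (p or Box not p and p) fails. ✗
w6: no successors, so Diamond (p or Box not p and p) fails. ✗
— 2 worlds.
For Diamond (Diamond not p or not p) or p:
w0: Diamond (Diamond not p or not p) is T, p is T. ✓
w1: Diamond (Diamond not p or not p) is T, p is F. ✓
w2: Diamond (Diamond not p or not p) is F, p is T. ✓
w3: Diamond (Diamond not p or not p) is F, p is T. ✓
w4: Diamond (Diamond not p or not p) is F, p is T. ✓
w5: Diamond (Diamond not p or not p) is F, p is T. ✓
w6: Diamond (Diamond not p or not p) is F, p is T. ✓
— 7 worlds.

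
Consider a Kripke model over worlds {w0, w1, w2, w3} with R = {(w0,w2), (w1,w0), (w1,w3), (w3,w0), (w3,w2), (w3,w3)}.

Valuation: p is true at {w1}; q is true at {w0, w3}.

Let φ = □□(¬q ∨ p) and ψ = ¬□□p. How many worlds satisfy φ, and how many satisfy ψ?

2 and 2

For □□(¬q ∨ p):
w0: successors {w2}; □(¬q ∨ p) there: w2:T. ✓
w1: successors {w0, w3}; □(¬q ∨ p) there: w0:T, w3:F. ✗
w2: no successors, so □□(¬q ∨ p) holds vacuously. ✓
w3: successors {w0, w2, w3}; □(¬q ∨ p) there: w0:T, w2:T, w3:F. ✗
— 2 worlds.
For ¬□□p:
w0: □□p is T. ✗
w1: □□p is F. ✓
w2: □□p is T. ✗
w3: □□p is F. ✓
— 2 worlds.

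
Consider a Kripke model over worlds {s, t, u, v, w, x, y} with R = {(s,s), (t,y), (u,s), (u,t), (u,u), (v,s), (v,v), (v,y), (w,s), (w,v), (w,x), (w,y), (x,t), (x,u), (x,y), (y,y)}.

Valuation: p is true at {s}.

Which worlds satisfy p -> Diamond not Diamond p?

{t, u, v, w, x, y}

s: p is T, Diamond not Diamond p is F. ✗
t: p is F, Diamond not Diamond p is T. ✓
u: p is F, Diamond not Diamond p is T. ✓
v: p is F, Diamond not Diamond p is T. ✓
w: p is F, Diamond not Diamond p is T. ✓
x: p is F, Diamond not Diamond p is T. ✓
y: p is F, Diamond not Diamond p is T. ✓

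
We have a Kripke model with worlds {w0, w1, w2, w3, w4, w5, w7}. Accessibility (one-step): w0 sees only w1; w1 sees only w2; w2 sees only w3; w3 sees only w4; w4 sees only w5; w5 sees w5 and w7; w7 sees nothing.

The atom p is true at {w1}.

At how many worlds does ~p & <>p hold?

1

w0: ~p is T, <>p is T. ✓
w1: ~p is F, <>p is F. ✗
w2: ~p is T, <>p is F. ✗
w3: ~p is T, <>p is F. ✗
w4: ~p is T, <>p is F. ✗
w5: ~p is T, <>p is F. ✗
w7: ~p is T, <>p is F. ✗
Satisfying worlds: {w0}.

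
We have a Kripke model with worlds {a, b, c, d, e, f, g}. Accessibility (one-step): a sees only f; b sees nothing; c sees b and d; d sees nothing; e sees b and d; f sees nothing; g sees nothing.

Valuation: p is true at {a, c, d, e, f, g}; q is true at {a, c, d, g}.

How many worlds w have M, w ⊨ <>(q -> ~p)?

3

a: successors {f}; q -> ~p there: f:T. ✓
b: no successors, so <>(q -> ~p) fails. ✗
c: successors {b, d}; q -> ~p there: b:T, d:F. ✓
d: no successors, so <>(q -> ~p) fails. ✗
e: successors {b, d}; q -> ~p there: b:T, d:F. ✓
f: no successors, so <>(q -> ~p) fails. ✗
g: no successors, so <>(q -> ~p) fails. ✗
Satisfying worlds: {a, c, e}.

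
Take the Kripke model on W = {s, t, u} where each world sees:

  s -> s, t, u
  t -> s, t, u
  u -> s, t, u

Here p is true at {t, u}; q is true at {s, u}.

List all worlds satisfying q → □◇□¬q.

{t}

s: q is T, □◇□¬q is F. ✗
t: q is F, □◇□¬q is F. ✓
u: q is T, □◇□¬q is F. ✗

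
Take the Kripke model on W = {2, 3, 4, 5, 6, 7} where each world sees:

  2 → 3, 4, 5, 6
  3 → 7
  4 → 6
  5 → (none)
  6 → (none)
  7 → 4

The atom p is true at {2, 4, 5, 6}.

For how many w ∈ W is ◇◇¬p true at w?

2: successors {3, 4, 5, 6}; ◇¬p there: 3:T, 4:F, 5:F, 6:F. ✓
3: successors {7}; ◇¬p there: 7:F. ✗
4: successors {6}; ◇¬p there: 6:F. ✗
5: no successors, so ◇◇¬p fails. ✗
6: no successors, so ◇◇¬p fails. ✗
7: successors {4}; ◇¬p there: 4:F. ✗
Satisfying worlds: {2}.

1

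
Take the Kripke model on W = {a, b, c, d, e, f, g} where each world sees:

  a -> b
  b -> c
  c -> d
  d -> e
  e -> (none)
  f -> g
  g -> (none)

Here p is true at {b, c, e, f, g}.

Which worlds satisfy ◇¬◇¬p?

{a, c, d, f}

a: successors {b}; ¬◇¬p there: b:T. ✓
b: successors {c}; ¬◇¬p there: c:F. ✗
c: successors {d}; ¬◇¬p there: d:T. ✓
d: successors {e}; ¬◇¬p there: e:T. ✓
e: no successors, so ◇¬◇¬p fails. ✗
f: successors {g}; ¬◇¬p there: g:T. ✓
g: no successors, so ◇¬◇¬p fails. ✗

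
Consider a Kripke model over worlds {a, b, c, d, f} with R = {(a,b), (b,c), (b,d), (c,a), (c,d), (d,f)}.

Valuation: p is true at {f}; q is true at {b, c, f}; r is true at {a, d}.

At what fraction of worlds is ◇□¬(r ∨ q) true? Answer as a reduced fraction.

1/5

a: successors {b}; □¬(r ∨ q) there: b:F. ✗
b: successors {c, d}; □¬(r ∨ q) there: c:F, d:F. ✗
c: successors {a, d}; □¬(r ∨ q) there: a:F, d:F. ✗
d: successors {f}; □¬(r ∨ q) there: f:T. ✓
f: no successors, so ◇□¬(r ∨ q) fails. ✗
That's 1 of 5 worlds, so 1/5.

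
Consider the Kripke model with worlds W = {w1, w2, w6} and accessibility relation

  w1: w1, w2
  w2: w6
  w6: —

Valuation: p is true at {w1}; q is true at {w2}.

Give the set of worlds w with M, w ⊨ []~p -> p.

{w1}

w1: []~p is F, p is T. ✓
w2: []~p is T, p is F. ✗
w6: []~p is T, p is F. ✗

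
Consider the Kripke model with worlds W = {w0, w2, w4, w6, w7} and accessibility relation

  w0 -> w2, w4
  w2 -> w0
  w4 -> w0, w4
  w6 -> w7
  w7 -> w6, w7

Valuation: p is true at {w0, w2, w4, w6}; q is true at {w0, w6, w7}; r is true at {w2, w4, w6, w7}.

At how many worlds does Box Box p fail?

2

w0: successors {w2, w4}; Box p there: w2:T, w4:T. ✓
w2: successors {w0}; Box p there: w0:T. ✓
w4: successors {w0, w4}; Box p there: w0:T, w4:T. ✓
w6: successors {w7}; Box p there: w7:F. ✗
w7: successors {w6, w7}; Box p there: w6:F, w7:F. ✗
Satisfying worlds: {w0, w2, w4}.
So Box Box p fails at the other 2 worlds.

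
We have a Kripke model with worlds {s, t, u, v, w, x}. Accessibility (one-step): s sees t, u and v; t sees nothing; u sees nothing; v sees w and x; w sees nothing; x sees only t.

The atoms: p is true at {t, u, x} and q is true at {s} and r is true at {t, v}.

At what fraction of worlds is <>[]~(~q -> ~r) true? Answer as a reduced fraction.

s: successors {t, u, v}; []~(~q -> ~r) there: t:T, u:T, v:F. ✓
t: no successors, so <>[]~(~q -> ~r) fails. ✗
u: no successors, so <>[]~(~q -> ~r) fails. ✗
v: successors {w, x}; []~(~q -> ~r) there: w:T, x:T. ✓
w: no successors, so <>[]~(~q -> ~r) fails. ✗
x: successors {t}; []~(~q -> ~r) there: t:T. ✓
That's 3 of 6 worlds, so 3/6 = 1/2.

1/2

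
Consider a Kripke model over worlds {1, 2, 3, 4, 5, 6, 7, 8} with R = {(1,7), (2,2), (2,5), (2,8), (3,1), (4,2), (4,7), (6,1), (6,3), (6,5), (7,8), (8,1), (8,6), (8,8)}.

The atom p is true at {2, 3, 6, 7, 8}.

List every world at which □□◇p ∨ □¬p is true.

1: □□◇p is T, □¬p is F. ✓
2: □□◇p is F, □¬p is F. ✗
3: □□◇p is T, □¬p is T. ✓
4: □□◇p is F, □¬p is F. ✗
5: □□◇p is T, □¬p is T. ✓
6: □□◇p is T, □¬p is F. ✓
7: □□◇p is T, □¬p is F. ✓
8: □□◇p is F, □¬p is F. ✗

{1, 3, 5, 6, 7}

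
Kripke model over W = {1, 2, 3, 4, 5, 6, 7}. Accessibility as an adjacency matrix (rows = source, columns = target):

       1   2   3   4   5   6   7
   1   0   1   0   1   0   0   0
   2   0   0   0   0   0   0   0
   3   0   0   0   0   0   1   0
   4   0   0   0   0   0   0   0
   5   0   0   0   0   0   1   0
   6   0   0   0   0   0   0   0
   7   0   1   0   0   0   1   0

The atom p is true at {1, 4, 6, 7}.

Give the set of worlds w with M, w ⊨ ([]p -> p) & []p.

1: []p -> p is T, []p is F. ✗
2: []p -> p is F, []p is T. ✗
3: []p -> p is F, []p is T. ✗
4: []p -> p is T, []p is T. ✓
5: []p -> p is F, []p is T. ✗
6: []p -> p is T, []p is T. ✓
7: []p -> p is T, []p is F. ✗

{4, 6}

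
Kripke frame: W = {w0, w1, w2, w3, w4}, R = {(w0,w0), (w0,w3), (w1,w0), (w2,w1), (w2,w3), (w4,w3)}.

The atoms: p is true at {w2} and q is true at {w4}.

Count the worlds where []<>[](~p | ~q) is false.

3

w0: successors {w0, w3}; <>[](~p | ~q) there: w0:T, w3:F. ✗
w1: successors {w0}; <>[](~p | ~q) there: w0:T. ✓
w2: successors {w1, w3}; <>[](~p | ~q) there: w1:T, w3:F. ✗
w3: no successors, so []<>[](~p | ~q) holds vacuously. ✓
w4: successors {w3}; <>[](~p | ~q) there: w3:F. ✗
Satisfying worlds: {w1, w3}.
So []<>[](~p | ~q) fails at the other 3 worlds.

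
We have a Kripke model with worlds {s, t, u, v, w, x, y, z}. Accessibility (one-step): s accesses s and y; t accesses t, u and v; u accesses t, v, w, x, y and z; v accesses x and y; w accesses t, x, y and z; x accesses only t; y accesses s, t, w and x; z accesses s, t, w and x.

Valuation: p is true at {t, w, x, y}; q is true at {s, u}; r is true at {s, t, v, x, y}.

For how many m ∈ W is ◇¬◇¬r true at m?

s: successors {s, y}; ¬◇¬r there: s:T, y:F. ✓
t: successors {t, u, v}; ¬◇¬r there: t:F, u:F, v:T. ✓
u: successors {t, v, w, x, y, z}; ¬◇¬r there: t:F, v:T, w:F, x:T, y:F, z:F. ✓
v: successors {x, y}; ¬◇¬r there: x:T, y:F. ✓
w: successors {t, x, y, z}; ¬◇¬r there: t:F, x:T, y:F, z:F. ✓
x: successors {t}; ¬◇¬r there: t:F. ✗
y: successors {s, t, w, x}; ¬◇¬r there: s:T, t:F, w:F, x:T. ✓
z: successors {s, t, w, x}; ¬◇¬r there: s:T, t:F, w:F, x:T. ✓
Satisfying worlds: {s, t, u, v, w, y, z}.

7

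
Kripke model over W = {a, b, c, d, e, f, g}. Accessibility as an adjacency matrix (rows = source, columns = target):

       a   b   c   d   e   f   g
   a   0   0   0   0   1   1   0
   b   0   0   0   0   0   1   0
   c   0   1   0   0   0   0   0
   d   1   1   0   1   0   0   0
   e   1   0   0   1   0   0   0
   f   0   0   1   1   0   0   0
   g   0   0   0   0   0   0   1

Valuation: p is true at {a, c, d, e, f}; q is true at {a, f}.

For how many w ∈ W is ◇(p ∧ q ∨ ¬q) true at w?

a: successors {e, f}; p ∧ q ∨ ¬q there: e:T, f:T. ✓
b: successors {f}; p ∧ q ∨ ¬q there: f:T. ✓
c: successors {b}; p ∧ q ∨ ¬q there: b:T. ✓
d: successors {a, b, d}; p ∧ q ∨ ¬q there: a:T, b:T, d:T. ✓
e: successors {a, d}; p ∧ q ∨ ¬q there: a:T, d:T. ✓
f: successors {c, d}; p ∧ q ∨ ¬q there: c:T, d:T. ✓
g: successors {g}; p ∧ q ∨ ¬q there: g:T. ✓
Satisfying worlds: {a, b, c, d, e, f, g}.

7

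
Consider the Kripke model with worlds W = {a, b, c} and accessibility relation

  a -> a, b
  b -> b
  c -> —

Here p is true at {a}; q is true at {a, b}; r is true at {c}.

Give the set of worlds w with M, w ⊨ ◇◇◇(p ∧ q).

a: successors {a, b}; ◇◇(p ∧ q) there: a:T, b:F. ✓
b: successors {b}; ◇◇(p ∧ q) there: b:F. ✗
c: no successors, so ◇◇◇(p ∧ q) fails. ✗

{a}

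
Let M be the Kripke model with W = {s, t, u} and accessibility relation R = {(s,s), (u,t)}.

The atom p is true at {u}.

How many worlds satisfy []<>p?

1

s: successors {s}; <>p there: s:F. ✗
t: no successors, so []<>p holds vacuously. ✓
u: successors {t}; <>p there: t:F. ✗
Satisfying worlds: {t}.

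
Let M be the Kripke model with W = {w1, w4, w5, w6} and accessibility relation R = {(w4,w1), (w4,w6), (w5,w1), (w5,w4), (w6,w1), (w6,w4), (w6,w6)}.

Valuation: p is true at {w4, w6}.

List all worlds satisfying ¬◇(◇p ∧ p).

{w1}

w1: ◇(◇p ∧ p) is F. ✓
w4: ◇(◇p ∧ p) is T. ✗
w5: ◇(◇p ∧ p) is T. ✗
w6: ◇(◇p ∧ p) is T. ✗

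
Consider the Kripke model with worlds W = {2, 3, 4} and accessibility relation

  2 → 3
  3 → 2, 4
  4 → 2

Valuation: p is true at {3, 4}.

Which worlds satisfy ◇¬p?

{3, 4}

2: successors {3}; ¬p there: 3:F. ✗
3: successors {2, 4}; ¬p there: 2:T, 4:F. ✓
4: successors {2}; ¬p there: 2:T. ✓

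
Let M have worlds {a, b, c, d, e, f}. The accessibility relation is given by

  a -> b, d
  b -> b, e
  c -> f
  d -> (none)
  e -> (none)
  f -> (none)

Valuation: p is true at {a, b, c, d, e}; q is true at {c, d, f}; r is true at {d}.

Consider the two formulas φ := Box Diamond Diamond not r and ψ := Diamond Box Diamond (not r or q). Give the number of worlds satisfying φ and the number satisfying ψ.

For Box Diamond Diamond not r:
a: successors {b, d}; Diamond Diamond not r there: b:T, d:F. ✗
b: successors {b, e}; Diamond Diamond not r there: b:T, e:F. ✗
c: successors {f}; Diamond Diamond not r there: f:F. ✗
d: no successors, so Box Diamond Diamond not r holds vacuously. ✓
e: no successors, so Box Diamond Diamond not r holds vacuously. ✓
f: no successors, so Box Diamond Diamond not r holds vacuously. ✓
— 3 worlds.
For Diamond Box Diamond (not r or q):
a: successors {b, d}; Box Diamond (not r or q) there: b:F, d:T. ✓
b: successors {b, e}; Box Diamond (not r or q) there: b:F, e:T. ✓
c: successors {f}; Box Diamond (not r or q) there: f:T. ✓
d: no successors, so Diamond Box Diamond (not r or q) fails. ✗
e: no successors, so Diamond Box Diamond (not r or q) fails. ✗
f: no successors, so Diamond Box Diamond (not r or q) fails. ✗
— 3 worlds.

3 and 3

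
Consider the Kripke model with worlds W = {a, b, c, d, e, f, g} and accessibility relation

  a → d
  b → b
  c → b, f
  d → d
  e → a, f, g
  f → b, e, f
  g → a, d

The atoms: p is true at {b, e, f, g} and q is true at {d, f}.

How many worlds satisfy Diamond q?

a: successors {d}; q there: d:T. ✓
b: successors {b}; q there: b:F. ✗
c: successors {b, f}; q there: b:F, f:T. ✓
d: successors {d}; q there: d:T. ✓
e: successors {a, f, g}; q there: a:F, f:T, g:F. ✓
f: successors {b, e, f}; q there: b:F, e:F, f:T. ✓
g: successors {a, d}; q there: a:F, d:T. ✓
Satisfying worlds: {a, c, d, e, f, g}.

6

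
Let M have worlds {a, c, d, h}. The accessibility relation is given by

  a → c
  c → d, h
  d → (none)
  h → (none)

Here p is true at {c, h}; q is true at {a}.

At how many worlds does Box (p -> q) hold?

a: successors {c}; p -> q there: c:F. ✗
c: successors {d, h}; p -> q there: d:T, h:F. ✗
d: no successors, so Box (p -> q) holds vacuously. ✓
h: no successors, so Box (p -> q) holds vacuously. ✓
Satisfying worlds: {d, h}.

2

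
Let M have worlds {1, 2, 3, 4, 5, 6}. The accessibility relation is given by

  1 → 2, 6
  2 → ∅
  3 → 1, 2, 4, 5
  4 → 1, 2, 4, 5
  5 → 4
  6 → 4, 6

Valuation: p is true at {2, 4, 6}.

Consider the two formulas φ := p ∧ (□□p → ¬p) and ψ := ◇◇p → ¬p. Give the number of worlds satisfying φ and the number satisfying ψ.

2 and 4

For p ∧ (□□p → ¬p):
1: p is F, □□p → ¬p is T. ✗
2: p is T, □□p → ¬p is F. ✗
3: p is F, □□p → ¬p is T. ✗
4: p is T, □□p → ¬p is T. ✓
5: p is F, □□p → ¬p is T. ✗
6: p is T, □□p → ¬p is T. ✓
— 2 worlds.
For ◇◇p → ¬p:
1: ◇◇p is T, ¬p is T. ✓
2: ◇◇p is F, ¬p is F. ✓
3: ◇◇p is T, ¬p is T. ✓
4: ◇◇p is T, ¬p is F. ✗
5: ◇◇p is T, ¬p is T. ✓
6: ◇◇p is T, ¬p is F. ✗
— 4 worlds.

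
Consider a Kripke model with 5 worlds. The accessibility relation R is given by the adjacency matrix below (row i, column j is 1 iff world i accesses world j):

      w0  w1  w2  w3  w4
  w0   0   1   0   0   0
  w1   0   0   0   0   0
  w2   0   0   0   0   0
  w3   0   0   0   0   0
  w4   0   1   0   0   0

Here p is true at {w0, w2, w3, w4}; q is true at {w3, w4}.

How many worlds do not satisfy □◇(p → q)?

2

w0: successors {w1}; ◇(p → q) there: w1:F. ✗
w1: no successors, so □◇(p → q) holds vacuously. ✓
w2: no successors, so □◇(p → q) holds vacuously. ✓
w3: no successors, so □◇(p → q) holds vacuously. ✓
w4: successors {w1}; ◇(p → q) there: w1:F. ✗
Satisfying worlds: {w1, w2, w3}.
So □◇(p → q) fails at the other 2 worlds.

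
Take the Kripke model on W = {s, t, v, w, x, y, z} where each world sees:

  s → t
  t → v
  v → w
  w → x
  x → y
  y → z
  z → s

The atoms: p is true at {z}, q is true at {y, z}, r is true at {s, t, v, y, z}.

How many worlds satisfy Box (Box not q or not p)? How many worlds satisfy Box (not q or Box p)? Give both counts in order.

For Box (Box not q or not p):
s: successors {t}; Box not q or not p there: t:T. ✓
t: successors {v}; Box not q or not p there: v:T. ✓
v: successors {w}; Box not q or not p there: w:T. ✓
w: successors {x}; Box not q or not p there: x:T. ✓
x: successors {y}; Box not q or not p there: y:T. ✓
y: successors {z}; Box not q or not p there: z:T. ✓
z: successors {s}; Box not q or not p there: s:T. ✓
— 7 worlds.
For Box (not q or Box p):
s: successors {t}; not q or Box p there: t:T. ✓
t: successors {v}; not q or Box p there: v:T. ✓
v: successors {w}; not q or Box p there: w:T. ✓
w: successors {x}; not q or Box p there: x:T. ✓
x: successors {y}; not q or Box p there: y:T. ✓
y: successors {z}; not q or Box p there: z:F. ✗
z: successors {s}; not q or Box p there: s:T. ✓
— 6 worlds.

7 and 6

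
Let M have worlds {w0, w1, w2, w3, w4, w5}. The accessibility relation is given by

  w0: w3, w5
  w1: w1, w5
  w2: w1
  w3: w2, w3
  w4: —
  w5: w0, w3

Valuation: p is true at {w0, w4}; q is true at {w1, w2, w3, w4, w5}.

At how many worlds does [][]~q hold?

1

w0: successors {w3, w5}; []~q there: w3:F, w5:F. ✗
w1: successors {w1, w5}; []~q there: w1:F, w5:F. ✗
w2: successors {w1}; []~q there: w1:F. ✗
w3: successors {w2, w3}; []~q there: w2:F, w3:F. ✗
w4: no successors, so [][]~q holds vacuously. ✓
w5: successors {w0, w3}; []~q there: w0:F, w3:F. ✗
Satisfying worlds: {w4}.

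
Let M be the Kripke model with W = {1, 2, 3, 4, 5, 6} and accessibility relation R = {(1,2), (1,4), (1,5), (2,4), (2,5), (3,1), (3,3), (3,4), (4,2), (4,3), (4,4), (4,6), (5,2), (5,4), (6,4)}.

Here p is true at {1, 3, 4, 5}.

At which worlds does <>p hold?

1: successors {2, 4, 5}; p there: 2:F, 4:T, 5:T. ✓
2: successors {4, 5}; p there: 4:T, 5:T. ✓
3: successors {1, 3, 4}; p there: 1:T, 3:T, 4:T. ✓
4: successors {2, 3, 4, 6}; p there: 2:F, 3:T, 4:T, 6:F. ✓
5: successors {2, 4}; p there: 2:F, 4:T. ✓
6: successors {4}; p there: 4:T. ✓

{1, 2, 3, 4, 5, 6}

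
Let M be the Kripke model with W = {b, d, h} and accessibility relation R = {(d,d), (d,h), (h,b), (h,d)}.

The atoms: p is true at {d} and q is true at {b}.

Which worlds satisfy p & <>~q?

b: p is F, <>~q is F. ✗
d: p is T, <>~q is T. ✓
h: p is F, <>~q is T. ✗

{d}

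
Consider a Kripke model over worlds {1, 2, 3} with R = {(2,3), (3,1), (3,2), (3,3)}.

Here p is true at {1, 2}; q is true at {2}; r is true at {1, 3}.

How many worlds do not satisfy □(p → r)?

1

1: no successors, so □(p → r) holds vacuously. ✓
2: successors {3}; p → r there: 3:T. ✓
3: successors {1, 2, 3}; p → r there: 1:T, 2:F, 3:T. ✗
Satisfying worlds: {1, 2}.
So □(p → r) fails at the other 1 world.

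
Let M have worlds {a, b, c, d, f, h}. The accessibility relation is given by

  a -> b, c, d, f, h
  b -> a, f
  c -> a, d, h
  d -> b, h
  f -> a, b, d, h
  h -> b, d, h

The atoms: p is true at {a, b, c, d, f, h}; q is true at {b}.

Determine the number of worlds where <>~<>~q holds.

a: successors {b, c, d, f, h}; ~<>~q there: b:F, c:F, d:F, f:F, h:F. ✗
b: successors {a, f}; ~<>~q there: a:F, f:F. ✗
c: successors {a, d, h}; ~<>~q there: a:F, d:F, h:F. ✗
d: successors {b, h}; ~<>~q there: b:F, h:F. ✗
f: successors {a, b, d, h}; ~<>~q there: a:F, b:F, d:F, h:F. ✗
h: successors {b, d, h}; ~<>~q there: b:F, d:F, h:F. ✗
Satisfying worlds: ∅.

0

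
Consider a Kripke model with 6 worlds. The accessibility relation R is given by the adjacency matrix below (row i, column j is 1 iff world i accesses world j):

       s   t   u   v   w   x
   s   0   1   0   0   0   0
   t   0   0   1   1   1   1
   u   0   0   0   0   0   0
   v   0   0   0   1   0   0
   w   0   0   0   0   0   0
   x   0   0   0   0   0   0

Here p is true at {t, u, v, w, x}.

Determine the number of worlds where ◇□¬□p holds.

s: successors {t}; □¬□p there: t:F. ✗
t: successors {u, v, w, x}; □¬□p there: u:T, v:F, w:T, x:T. ✓
u: no successors, so ◇□¬□p fails. ✗
v: successors {v}; □¬□p there: v:F. ✗
w: no successors, so ◇□¬□p fails. ✗
x: no successors, so ◇□¬□p fails. ✗
Satisfying worlds: {t}.

1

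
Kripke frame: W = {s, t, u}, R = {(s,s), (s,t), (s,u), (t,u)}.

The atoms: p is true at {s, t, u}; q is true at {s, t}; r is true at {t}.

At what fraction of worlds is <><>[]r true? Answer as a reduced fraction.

1/3

s: successors {s, t, u}; <>[]r there: s:T, t:T, u:F. ✓
t: successors {u}; <>[]r there: u:F. ✗
u: no successors, so <><>[]r fails. ✗
That's 1 of 3 worlds, so 1/3.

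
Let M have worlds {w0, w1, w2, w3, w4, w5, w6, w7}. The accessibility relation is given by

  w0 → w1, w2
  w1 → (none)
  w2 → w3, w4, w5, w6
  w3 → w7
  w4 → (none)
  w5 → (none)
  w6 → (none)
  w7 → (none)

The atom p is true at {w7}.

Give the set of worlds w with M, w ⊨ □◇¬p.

{w1, w4, w5, w6, w7}

w0: successors {w1, w2}; ◇¬p there: w1:F, w2:T. ✗
w1: no successors, so □◇¬p holds vacuously. ✓
w2: successors {w3, w4, w5, w6}; ◇¬p there: w3:F, w4:F, w5:F, w6:F. ✗
w3: successors {w7}; ◇¬p there: w7:F. ✗
w4: no successors, so □◇¬p holds vacuously. ✓
w5: no successors, so □◇¬p holds vacuously. ✓
w6: no successors, so □◇¬p holds vacuously. ✓
w7: no successors, so □◇¬p holds vacuously. ✓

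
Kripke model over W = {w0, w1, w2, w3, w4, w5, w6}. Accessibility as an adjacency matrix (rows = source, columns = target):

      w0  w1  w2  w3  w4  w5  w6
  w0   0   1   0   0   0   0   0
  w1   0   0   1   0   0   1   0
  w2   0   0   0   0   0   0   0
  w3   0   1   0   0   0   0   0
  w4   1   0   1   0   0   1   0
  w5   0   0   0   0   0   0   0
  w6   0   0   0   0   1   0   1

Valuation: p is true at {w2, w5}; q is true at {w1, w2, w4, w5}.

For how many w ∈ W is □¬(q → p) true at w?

w0: successors {w1}; ¬(q → p) there: w1:T. ✓
w1: successors {w2, w5}; ¬(q → p) there: w2:F, w5:F. ✗
w2: no successors, so □¬(q → p) holds vacuously. ✓
w3: successors {w1}; ¬(q → p) there: w1:T. ✓
w4: successors {w0, w2, w5}; ¬(q → p) there: w0:F, w2:F, w5:F. ✗
w5: no successors, so □¬(q → p) holds vacuously. ✓
w6: successors {w4, w6}; ¬(q → p) there: w4:T, w6:F. ✗
Satisfying worlds: {w0, w2, w3, w5}.

4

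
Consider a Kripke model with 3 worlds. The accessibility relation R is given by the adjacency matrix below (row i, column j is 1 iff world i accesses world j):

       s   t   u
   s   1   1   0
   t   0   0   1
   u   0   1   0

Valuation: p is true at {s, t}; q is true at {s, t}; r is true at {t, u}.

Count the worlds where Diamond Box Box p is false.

s: successors {s, t}; Box Box p there: s:F, t:T. ✓
t: successors {u}; Box Box p there: u:F. ✗
u: successors {t}; Box Box p there: t:T. ✓
Satisfying worlds: {s, u}.
So Diamond Box Box p fails at the other 1 world.

1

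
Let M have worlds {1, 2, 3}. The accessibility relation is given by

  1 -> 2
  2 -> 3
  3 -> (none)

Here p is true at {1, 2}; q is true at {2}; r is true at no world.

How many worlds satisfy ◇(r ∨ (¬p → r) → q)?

2

1: successors {2}; r ∨ (¬p → r) → q there: 2:T. ✓
2: successors {3}; r ∨ (¬p → r) → q there: 3:T. ✓
3: no successors, so ◇(r ∨ (¬p → r) → q) fails. ✗
Satisfying worlds: {1, 2}.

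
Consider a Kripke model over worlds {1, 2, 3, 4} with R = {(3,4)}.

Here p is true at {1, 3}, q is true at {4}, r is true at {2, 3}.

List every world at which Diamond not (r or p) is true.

{3}

1: no successors, so Diamond not (r or p) fails. ✗
2: no successors, so Diamond not (r or p) fails. ✗
3: successors {4}; not (r or p) there: 4:T. ✓
4: no successors, so Diamond not (r or p) fails. ✗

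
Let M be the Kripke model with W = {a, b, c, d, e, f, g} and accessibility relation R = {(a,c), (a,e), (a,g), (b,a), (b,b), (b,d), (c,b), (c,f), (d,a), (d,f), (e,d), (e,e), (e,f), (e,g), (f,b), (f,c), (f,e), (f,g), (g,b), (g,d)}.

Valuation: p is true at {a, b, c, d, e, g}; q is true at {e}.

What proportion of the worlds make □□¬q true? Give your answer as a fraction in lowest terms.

1/7

a: successors {c, e, g}; □¬q there: c:T, e:F, g:T. ✗
b: successors {a, b, d}; □¬q there: a:F, b:T, d:T. ✗
c: successors {b, f}; □¬q there: b:T, f:F. ✗
d: successors {a, f}; □¬q there: a:F, f:F. ✗
e: successors {d, e, f, g}; □¬q there: d:T, e:F, f:F, g:T. ✗
f: successors {b, c, e, g}; □¬q there: b:T, c:T, e:F, g:T. ✗
g: successors {b, d}; □¬q there: b:T, d:T. ✓
That's 1 of 7 worlds, so 1/7.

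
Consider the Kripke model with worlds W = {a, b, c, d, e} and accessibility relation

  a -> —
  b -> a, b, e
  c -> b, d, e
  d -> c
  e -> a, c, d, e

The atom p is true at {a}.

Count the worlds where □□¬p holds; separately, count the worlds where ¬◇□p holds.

2 and 3

For □□¬p:
a: no successors, so □□¬p holds vacuously. ✓
b: successors {a, b, e}; □¬p there: a:T, b:F, e:F. ✗
c: successors {b, d, e}; □¬p there: b:F, d:T, e:F. ✗
d: successors {c}; □¬p there: c:T. ✓
e: successors {a, c, d, e}; □¬p there: a:T, c:T, d:T, e:F. ✗
— 2 worlds.
For ¬◇□p:
a: ◇□p is F. ✓
b: ◇□p is T. ✗
c: ◇□p is F. ✓
d: ◇□p is F. ✓
e: ◇□p is T. ✗
— 3 worlds.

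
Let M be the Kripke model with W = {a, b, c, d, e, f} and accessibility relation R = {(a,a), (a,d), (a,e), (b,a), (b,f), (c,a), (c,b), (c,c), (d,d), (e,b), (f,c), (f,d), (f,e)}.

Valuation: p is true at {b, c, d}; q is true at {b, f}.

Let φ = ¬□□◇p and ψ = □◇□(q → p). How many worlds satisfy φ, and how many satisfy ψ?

3 and 4

For ¬□□◇p:
a: □□◇p is F. ✓
b: □□◇p is T. ✗
c: □□◇p is F. ✓
d: □□◇p is T. ✗
e: □□◇p is T. ✗
f: □□◇p is F. ✓
— 3 worlds.
For □◇□(q → p):
a: successors {a, d, e}; ◇□(q → p) there: a:T, d:T, e:F. ✗
b: successors {a, f}; ◇□(q → p) there: a:T, f:T. ✓
c: successors {a, b, c}; ◇□(q → p) there: a:T, b:T, c:T. ✓
d: successors {d}; ◇□(q → p) there: d:T. ✓
e: successors {b}; ◇□(q → p) there: b:T. ✓
f: successors {c, d, e}; ◇□(q → p) there: c:T, d:T, e:F. ✗
— 4 worlds.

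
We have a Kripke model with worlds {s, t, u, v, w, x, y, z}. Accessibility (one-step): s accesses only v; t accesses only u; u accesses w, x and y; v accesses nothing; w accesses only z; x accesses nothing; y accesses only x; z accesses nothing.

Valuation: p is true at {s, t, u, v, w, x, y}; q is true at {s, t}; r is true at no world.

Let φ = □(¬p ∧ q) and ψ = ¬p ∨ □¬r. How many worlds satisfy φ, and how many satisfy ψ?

3 and 8

For □(¬p ∧ q):
s: successors {v}; ¬p ∧ q there: v:F. ✗
t: successors {u}; ¬p ∧ q there: u:F. ✗
u: successors {w, x, y}; ¬p ∧ q there: w:F, x:F, y:F. ✗
v: no successors, so □(¬p ∧ q) holds vacuously. ✓
w: successors {z}; ¬p ∧ q there: z:F. ✗
x: no successors, so □(¬p ∧ q) holds vacuously. ✓
y: successors {x}; ¬p ∧ q there: x:F. ✗
z: no successors, so □(¬p ∧ q) holds vacuously. ✓
— 3 worlds.
For ¬p ∨ □¬r:
s: ¬p is F, □¬r is T. ✓
t: ¬p is F, □¬r is T. ✓
u: ¬p is F, □¬r is T. ✓
v: ¬p is F, □¬r is T. ✓
w: ¬p is F, □¬r is T. ✓
x: ¬p is F, □¬r is T. ✓
y: ¬p is F, □¬r is T. ✓
z: ¬p is T, □¬r is T. ✓
— 8 worlds.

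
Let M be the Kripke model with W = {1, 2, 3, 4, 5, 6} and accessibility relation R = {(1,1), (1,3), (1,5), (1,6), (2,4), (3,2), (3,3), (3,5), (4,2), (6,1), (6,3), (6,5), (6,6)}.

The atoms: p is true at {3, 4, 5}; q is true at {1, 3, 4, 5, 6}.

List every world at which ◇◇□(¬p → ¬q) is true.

1: successors {1, 3, 5, 6}; ◇□(¬p → ¬q) there: 1:T, 3:T, 5:F, 6:T. ✓
2: successors {4}; ◇□(¬p → ¬q) there: 4:T. ✓
3: successors {2, 3, 5}; ◇□(¬p → ¬q) there: 2:T, 3:T, 5:F. ✓
4: successors {2}; ◇□(¬p → ¬q) there: 2:T. ✓
5: no successors, so ◇◇□(¬p → ¬q) fails. ✗
6: successors {1, 3, 5, 6}; ◇□(¬p → ¬q) there: 1:T, 3:T, 5:F, 6:T. ✓

{1, 2, 3, 4, 6}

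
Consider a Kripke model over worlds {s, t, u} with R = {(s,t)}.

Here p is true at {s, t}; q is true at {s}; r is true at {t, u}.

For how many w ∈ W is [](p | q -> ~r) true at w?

s: successors {t}; p | q -> ~r there: t:F. ✗
t: no successors, so [](p | q -> ~r) holds vacuously. ✓
u: no successors, so [](p | q -> ~r) holds vacuously. ✓
Satisfying worlds: {t, u}.

2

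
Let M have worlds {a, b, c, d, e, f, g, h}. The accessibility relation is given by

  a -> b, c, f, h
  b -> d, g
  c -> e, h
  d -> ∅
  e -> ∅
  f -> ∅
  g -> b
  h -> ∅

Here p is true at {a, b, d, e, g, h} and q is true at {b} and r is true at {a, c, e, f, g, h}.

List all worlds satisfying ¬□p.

a: □p is F. ✓
b: □p is T. ✗
c: □p is T. ✗
d: □p is T. ✗
e: □p is T. ✗
f: □p is T. ✗
g: □p is T. ✗
h: □p is T. ✗

{a}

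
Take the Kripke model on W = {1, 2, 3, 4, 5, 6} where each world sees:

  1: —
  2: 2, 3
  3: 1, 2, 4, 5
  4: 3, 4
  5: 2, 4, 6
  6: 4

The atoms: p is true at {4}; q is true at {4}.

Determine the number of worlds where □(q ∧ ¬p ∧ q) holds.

1

1: no successors, so □(q ∧ ¬p ∧ q) holds vacuously. ✓
2: successors {2, 3}; q ∧ ¬p ∧ q there: 2:F, 3:F. ✗
3: successors {1, 2, 4, 5}; q ∧ ¬p ∧ q there: 1:F, 2:F, 4:F, 5:F. ✗
4: successors {3, 4}; q ∧ ¬p ∧ q there: 3:F, 4:F. ✗
5: successors {2, 4, 6}; q ∧ ¬p ∧ q there: 2:F, 4:F, 6:F. ✗
6: successors {4}; q ∧ ¬p ∧ q there: 4:F. ✗
Satisfying worlds: {1}.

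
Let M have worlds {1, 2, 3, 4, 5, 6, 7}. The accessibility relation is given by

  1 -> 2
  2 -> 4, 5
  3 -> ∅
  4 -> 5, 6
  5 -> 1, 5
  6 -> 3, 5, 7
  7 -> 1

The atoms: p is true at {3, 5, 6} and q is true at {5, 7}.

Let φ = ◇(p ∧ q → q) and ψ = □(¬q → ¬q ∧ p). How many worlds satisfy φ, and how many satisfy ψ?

For ◇(p ∧ q → q):
1: successors {2}; p ∧ q → q there: 2:T. ✓
2: successors {4, 5}; p ∧ q → q there: 4:T, 5:T. ✓
3: no successors, so ◇(p ∧ q → q) fails. ✗
4: successors {5, 6}; p ∧ q → q there: 5:T, 6:T. ✓
5: successors {1, 5}; p ∧ q → q there: 1:T, 5:T. ✓
6: successors {3, 5, 7}; p ∧ q → q there: 3:T, 5:T, 7:T. ✓
7: successors {1}; p ∧ q → q there: 1:T. ✓
— 6 worlds.
For □(¬q → ¬q ∧ p):
1: successors {2}; ¬q → ¬q ∧ p there: 2:F. ✗
2: successors {4, 5}; ¬q → ¬q ∧ p there: 4:F, 5:T. ✗
3: no successors, so □(¬q → ¬q ∧ p) holds vacuously. ✓
4: successors {5, 6}; ¬q → ¬q ∧ p there: 5:T, 6:T. ✓
5: successors {1, 5}; ¬q → ¬q ∧ p there: 1:F, 5:T. ✗
6: successors {3, 5, 7}; ¬q → ¬q ∧ p there: 3:T, 5:T, 7:T. ✓
7: successors {1}; ¬q → ¬q ∧ p there: 1:F. ✗
— 3 worlds.

6 and 3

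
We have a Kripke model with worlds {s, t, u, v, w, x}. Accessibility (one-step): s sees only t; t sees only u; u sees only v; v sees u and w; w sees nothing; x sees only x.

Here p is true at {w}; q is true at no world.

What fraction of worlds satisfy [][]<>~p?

5/6

s: successors {t}; []<>~p there: t:T. ✓
t: successors {u}; []<>~p there: u:T. ✓
u: successors {v}; []<>~p there: v:F. ✗
v: successors {u, w}; []<>~p there: u:T, w:T. ✓
w: no successors, so [][]<>~p holds vacuously. ✓
x: successors {x}; []<>~p there: x:T. ✓
That's 5 of 6 worlds, so 5/6.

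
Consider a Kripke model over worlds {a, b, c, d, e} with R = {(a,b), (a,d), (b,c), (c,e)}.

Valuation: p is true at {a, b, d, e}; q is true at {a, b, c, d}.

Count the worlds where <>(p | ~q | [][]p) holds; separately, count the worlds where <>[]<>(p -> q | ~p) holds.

For <>(p | ~q | [][]p):
a: successors {b, d}; p | ~q | [][]p there: b:T, d:T. ✓
b: successors {c}; p | ~q | [][]p there: c:T. ✓
c: successors {e}; p | ~q | [][]p there: e:T. ✓
d: no successors, so <>(p | ~q | [][]p) fails. ✗
e: no successors, so <>(p | ~q | [][]p) fails. ✗
— 3 worlds.
For <>[]<>(p -> q | ~p):
a: successors {b, d}; []<>(p -> q | ~p) there: b:F, d:T. ✓
b: successors {c}; []<>(p -> q | ~p) there: c:F. ✗
c: successors {e}; []<>(p -> q | ~p) there: e:T. ✓
d: no successors, so <>[]<>(p -> q | ~p) fails. ✗
e: no successors, so <>[]<>(p -> q | ~p) fails. ✗
— 2 worlds.

3 and 2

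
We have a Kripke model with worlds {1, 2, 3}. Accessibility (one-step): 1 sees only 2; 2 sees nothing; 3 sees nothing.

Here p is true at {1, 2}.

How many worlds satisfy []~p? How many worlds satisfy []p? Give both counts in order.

For []~p:
1: successors {2}; ~p there: 2:F. ✗
2: no successors, so []~p holds vacuously. ✓
3: no successors, so []~p holds vacuously. ✓
— 2 worlds.
For []p:
1: successors {2}; p there: 2:T. ✓
2: no successors, so []p holds vacuously. ✓
3: no successors, so []p holds vacuously. ✓
— 3 worlds.

2 and 3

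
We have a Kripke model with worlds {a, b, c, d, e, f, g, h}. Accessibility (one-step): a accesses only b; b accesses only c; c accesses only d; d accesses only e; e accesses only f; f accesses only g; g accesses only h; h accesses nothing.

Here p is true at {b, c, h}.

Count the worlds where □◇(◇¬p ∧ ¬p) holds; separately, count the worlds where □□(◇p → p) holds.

4 and 7

For □◇(◇¬p ∧ ¬p):
a: successors {b}; ◇(◇¬p ∧ ¬p) there: b:F. ✗
b: successors {c}; ◇(◇¬p ∧ ¬p) there: c:T. ✓
c: successors {d}; ◇(◇¬p ∧ ¬p) there: d:T. ✓
d: successors {e}; ◇(◇¬p ∧ ¬p) there: e:T. ✓
e: successors {f}; ◇(◇¬p ∧ ¬p) there: f:F. ✗
f: successors {g}; ◇(◇¬p ∧ ¬p) there: g:F. ✗
g: successors {h}; ◇(◇¬p ∧ ¬p) there: h:F. ✗
h: no successors, so □◇(◇¬p ∧ ¬p) holds vacuously. ✓
— 4 worlds.
For □□(◇p → p):
a: successors {b}; □(◇p → p) there: b:T. ✓
b: successors {c}; □(◇p → p) there: c:T. ✓
c: successors {d}; □(◇p → p) there: d:T. ✓
d: successors {e}; □(◇p → p) there: e:T. ✓
e: successors {f}; □(◇p → p) there: f:F. ✗
f: successors {g}; □(◇p → p) there: g:T. ✓
g: successors {h}; □(◇p → p) there: h:T. ✓
h: no successors, so □□(◇p → p) holds vacuously. ✓
— 7 worlds.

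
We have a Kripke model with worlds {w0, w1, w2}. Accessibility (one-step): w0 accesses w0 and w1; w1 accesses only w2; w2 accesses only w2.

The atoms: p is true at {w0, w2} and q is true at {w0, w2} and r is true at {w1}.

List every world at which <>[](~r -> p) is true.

w0: successors {w0, w1}; [](~r -> p) there: w0:T, w1:T. ✓
w1: successors {w2}; [](~r -> p) there: w2:T. ✓
w2: successors {w2}; [](~r -> p) there: w2:T. ✓

{w0, w1, w2}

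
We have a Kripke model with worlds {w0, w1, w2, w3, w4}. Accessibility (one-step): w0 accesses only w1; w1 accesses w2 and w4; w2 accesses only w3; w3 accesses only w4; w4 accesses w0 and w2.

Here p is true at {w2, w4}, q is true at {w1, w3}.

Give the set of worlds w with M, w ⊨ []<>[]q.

{w0, w3}

w0: successors {w1}; <>[]q there: w1:T. ✓
w1: successors {w2, w4}; <>[]q there: w2:F, w4:T. ✗
w2: successors {w3}; <>[]q there: w3:F. ✗
w3: successors {w4}; <>[]q there: w4:T. ✓
w4: successors {w0, w2}; <>[]q there: w0:F, w2:F. ✗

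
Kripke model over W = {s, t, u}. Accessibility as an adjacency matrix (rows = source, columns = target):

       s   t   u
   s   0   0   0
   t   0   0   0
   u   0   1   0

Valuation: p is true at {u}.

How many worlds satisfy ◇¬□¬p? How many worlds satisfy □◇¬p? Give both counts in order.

0 and 2

For ◇¬□¬p:
s: no successors, so ◇¬□¬p fails. ✗
t: no successors, so ◇¬□¬p fails. ✗
u: successors {t}; ¬□¬p there: t:F. ✗
— 0 worlds.
For □◇¬p:
s: no successors, so □◇¬p holds vacuously. ✓
t: no successors, so □◇¬p holds vacuously. ✓
u: successors {t}; ◇¬p there: t:F. ✗
— 2 worlds.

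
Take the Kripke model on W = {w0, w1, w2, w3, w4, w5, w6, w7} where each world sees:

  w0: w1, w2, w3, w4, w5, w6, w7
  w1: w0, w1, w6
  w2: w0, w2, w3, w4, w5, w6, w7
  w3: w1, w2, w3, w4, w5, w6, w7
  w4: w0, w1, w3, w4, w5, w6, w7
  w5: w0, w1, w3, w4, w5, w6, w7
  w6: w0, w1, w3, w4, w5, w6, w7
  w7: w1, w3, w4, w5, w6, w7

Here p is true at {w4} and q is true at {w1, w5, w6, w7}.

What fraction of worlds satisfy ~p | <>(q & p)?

w0: ~p is T, <>(q & p) is F. ✓
w1: ~p is T, <>(q & p) is F. ✓
w2: ~p is T, <>(q & p) is F. ✓
w3: ~p is T, <>(q & p) is F. ✓
w4: ~p is F, <>(q & p) is F. ✗
w5: ~p is T, <>(q & p) is F. ✓
w6: ~p is T, <>(q & p) is F. ✓
w7: ~p is T, <>(q & p) is F. ✓
That's 7 of 8 worlds, so 7/8.

7/8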